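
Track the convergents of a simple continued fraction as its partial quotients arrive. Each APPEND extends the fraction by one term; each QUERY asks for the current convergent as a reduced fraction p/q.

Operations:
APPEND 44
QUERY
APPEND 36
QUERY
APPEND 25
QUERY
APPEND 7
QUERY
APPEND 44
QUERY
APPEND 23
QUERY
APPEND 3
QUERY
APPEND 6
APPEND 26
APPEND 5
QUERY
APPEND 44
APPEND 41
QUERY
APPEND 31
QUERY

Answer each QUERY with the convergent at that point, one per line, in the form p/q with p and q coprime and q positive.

APPEND 44: p_0 = 44·1 + 0 = 44, q_0 = 44·0 + 1 = 1 → 44/1
APPEND 36: p_1 = 36·44 + 1 = 1585, q_1 = 36·1 + 0 = 36 → 1585/36
APPEND 25: p_2 = 25·1585 + 44 = 39669, q_2 = 25·36 + 1 = 901 → 39669/901
APPEND 7: p_3 = 7·39669 + 1585 = 279268, q_3 = 7·901 + 36 = 6343 → 279268/6343
APPEND 44: p_4 = 44·279268 + 39669 = 12327461, q_4 = 44·6343 + 901 = 279993 → 12327461/279993
APPEND 23: p_5 = 23·12327461 + 279268 = 283810871, q_5 = 23·279993 + 6343 = 6446182 → 283810871/6446182
APPEND 3: p_6 = 3·283810871 + 12327461 = 863760074, q_6 = 3·6446182 + 279993 = 19618539 → 863760074/19618539
APPEND 6: p_7 = 6·863760074 + 283810871 = 5466371315, q_7 = 6·19618539 + 6446182 = 124157416 → 5466371315/124157416
APPEND 26: p_8 = 26·5466371315 + 863760074 = 142989414264, q_8 = 26·124157416 + 19618539 = 3247711355 → 142989414264/3247711355
APPEND 5: p_9 = 5·142989414264 + 5466371315 = 720413442635, q_9 = 5·3247711355 + 124157416 = 16362714191 → 720413442635/16362714191
APPEND 44: p_10 = 44·720413442635 + 142989414264 = 31841180890204, q_10 = 44·16362714191 + 3247711355 = 723207135759 → 31841180890204/723207135759
APPEND 41: p_11 = 41·31841180890204 + 720413442635 = 1306208829940999, q_11 = 41·723207135759 + 16362714191 = 29667855280310 → 1306208829940999/29667855280310
APPEND 31: p_12 = 31·1306208829940999 + 31841180890204 = 40524314909061173, q_12 = 31·29667855280310 + 723207135759 = 920426720825369 → 40524314909061173/920426720825369

44/1
1585/36
39669/901
279268/6343
12327461/279993
283810871/6446182
863760074/19618539
720413442635/16362714191
1306208829940999/29667855280310
40524314909061173/920426720825369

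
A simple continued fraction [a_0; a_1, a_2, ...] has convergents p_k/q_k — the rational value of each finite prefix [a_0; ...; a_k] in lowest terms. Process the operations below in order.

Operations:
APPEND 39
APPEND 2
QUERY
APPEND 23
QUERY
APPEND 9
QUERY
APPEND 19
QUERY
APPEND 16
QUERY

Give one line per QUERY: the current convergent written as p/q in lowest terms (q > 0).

79/2
1856/47
16783/425
320733/8122
5148511/130377

APPEND 39: p_0 = 39·1 + 0 = 39, q_0 = 39·0 + 1 = 1 → 39/1
APPEND 2: p_1 = 2·39 + 1 = 79, q_1 = 2·1 + 0 = 2 → 79/2
APPEND 23: p_2 = 23·79 + 39 = 1856, q_2 = 23·2 + 1 = 47 → 1856/47
APPEND 9: p_3 = 9·1856 + 79 = 16783, q_3 = 9·47 + 2 = 425 → 16783/425
APPEND 19: p_4 = 19·16783 + 1856 = 320733, q_4 = 19·425 + 47 = 8122 → 320733/8122
APPEND 16: p_5 = 16·320733 + 16783 = 5148511, q_5 = 16·8122 + 425 = 130377 → 5148511/130377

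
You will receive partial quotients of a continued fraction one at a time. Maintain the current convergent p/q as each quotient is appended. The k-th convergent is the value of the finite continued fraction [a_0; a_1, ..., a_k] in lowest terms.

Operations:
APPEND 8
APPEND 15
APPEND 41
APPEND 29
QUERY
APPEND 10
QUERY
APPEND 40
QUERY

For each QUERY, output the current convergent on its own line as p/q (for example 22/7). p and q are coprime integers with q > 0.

144222/17879
1447189/179406
58031782/7194119

APPEND 8: p_0 = 8·1 + 0 = 8, q_0 = 8·0 + 1 = 1 → 8/1
APPEND 15: p_1 = 15·8 + 1 = 121, q_1 = 15·1 + 0 = 15 → 121/15
APPEND 41: p_2 = 41·121 + 8 = 4969, q_2 = 41·15 + 1 = 616 → 4969/616
APPEND 29: p_3 = 29·4969 + 121 = 144222, q_3 = 29·616 + 15 = 17879 → 144222/17879
APPEND 10: p_4 = 10·144222 + 4969 = 1447189, q_4 = 10·17879 + 616 = 179406 → 1447189/179406
APPEND 40: p_5 = 40·1447189 + 144222 = 58031782, q_5 = 40·179406 + 17879 = 7194119 → 58031782/7194119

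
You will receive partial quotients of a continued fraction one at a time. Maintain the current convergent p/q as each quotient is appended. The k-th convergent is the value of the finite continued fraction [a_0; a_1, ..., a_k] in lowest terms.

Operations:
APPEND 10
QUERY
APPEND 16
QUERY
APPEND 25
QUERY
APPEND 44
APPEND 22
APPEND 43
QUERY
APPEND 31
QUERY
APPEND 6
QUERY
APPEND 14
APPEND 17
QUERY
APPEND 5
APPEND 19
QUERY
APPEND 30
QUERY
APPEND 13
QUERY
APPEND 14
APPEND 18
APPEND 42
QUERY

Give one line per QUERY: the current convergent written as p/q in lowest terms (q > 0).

10/1
161/16
4035/401
168456352/16741263
5226060369/519368074
31524818566/3132949707
7623274663547/757604237231
740319264586079/73573239389644
22248140884420398/2211029583539447
289966150762051253/28816957825402455
3102081686757731573206/308286180657021482579

APPEND 10: p_0 = 10·1 + 0 = 10, q_0 = 10·0 + 1 = 1 → 10/1
APPEND 16: p_1 = 16·10 + 1 = 161, q_1 = 16·1 + 0 = 16 → 161/16
APPEND 25: p_2 = 25·161 + 10 = 4035, q_2 = 25·16 + 1 = 401 → 4035/401
APPEND 44: p_3 = 44·4035 + 161 = 177701, q_3 = 44·401 + 16 = 17660 → 177701/17660
APPEND 22: p_4 = 22·177701 + 4035 = 3913457, q_4 = 22·17660 + 401 = 388921 → 3913457/388921
APPEND 43: p_5 = 43·3913457 + 177701 = 168456352, q_5 = 43·388921 + 17660 = 16741263 → 168456352/16741263
APPEND 31: p_6 = 31·168456352 + 3913457 = 5226060369, q_6 = 31·16741263 + 388921 = 519368074 → 5226060369/519368074
APPEND 6: p_7 = 6·5226060369 + 168456352 = 31524818566, q_7 = 6·519368074 + 16741263 = 3132949707 → 31524818566/3132949707
APPEND 14: p_8 = 14·31524818566 + 5226060369 = 446573520293, q_8 = 14·3132949707 + 519368074 = 44380663972 → 446573520293/44380663972
APPEND 17: p_9 = 17·446573520293 + 31524818566 = 7623274663547, q_9 = 17·44380663972 + 3132949707 = 757604237231 → 7623274663547/757604237231
APPEND 5: p_10 = 5·7623274663547 + 446573520293 = 38562946838028, q_10 = 5·757604237231 + 44380663972 = 3832401850127 → 38562946838028/3832401850127
APPEND 19: p_11 = 19·38562946838028 + 7623274663547 = 740319264586079, q_11 = 19·3832401850127 + 757604237231 = 73573239389644 → 740319264586079/73573239389644
APPEND 30: p_12 = 30·740319264586079 + 38562946838028 = 22248140884420398, q_12 = 30·73573239389644 + 3832401850127 = 2211029583539447 → 22248140884420398/2211029583539447
APPEND 13: p_13 = 13·22248140884420398 + 740319264586079 = 289966150762051253, q_13 = 13·2211029583539447 + 73573239389644 = 28816957825402455 → 289966150762051253/28816957825402455
APPEND 14: p_14 = 14·289966150762051253 + 22248140884420398 = 4081774251553137940, q_14 = 14·28816957825402455 + 2211029583539447 = 405648439139173817 → 4081774251553137940/405648439139173817
APPEND 18: p_15 = 18·4081774251553137940 + 289966150762051253 = 73761902678718534173, q_15 = 18·405648439139173817 + 28816957825402455 = 7330488862330531161 → 73761902678718534173/7330488862330531161
APPEND 42: p_16 = 42·73761902678718534173 + 4081774251553137940 = 3102081686757731573206, q_16 = 42·7330488862330531161 + 405648439139173817 = 308286180657021482579 → 3102081686757731573206/308286180657021482579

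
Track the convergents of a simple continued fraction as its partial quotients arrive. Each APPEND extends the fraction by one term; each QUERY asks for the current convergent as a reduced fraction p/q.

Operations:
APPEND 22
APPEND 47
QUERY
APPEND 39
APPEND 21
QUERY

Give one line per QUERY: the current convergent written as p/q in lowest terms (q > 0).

APPEND 22: p_0 = 22·1 + 0 = 22, q_0 = 22·0 + 1 = 1 → 22/1
APPEND 47: p_1 = 47·22 + 1 = 1035, q_1 = 47·1 + 0 = 47 → 1035/47
APPEND 39: p_2 = 39·1035 + 22 = 40387, q_2 = 39·47 + 1 = 1834 → 40387/1834
APPEND 21: p_3 = 21·40387 + 1035 = 849162, q_3 = 21·1834 + 47 = 38561 → 849162/38561

1035/47
849162/38561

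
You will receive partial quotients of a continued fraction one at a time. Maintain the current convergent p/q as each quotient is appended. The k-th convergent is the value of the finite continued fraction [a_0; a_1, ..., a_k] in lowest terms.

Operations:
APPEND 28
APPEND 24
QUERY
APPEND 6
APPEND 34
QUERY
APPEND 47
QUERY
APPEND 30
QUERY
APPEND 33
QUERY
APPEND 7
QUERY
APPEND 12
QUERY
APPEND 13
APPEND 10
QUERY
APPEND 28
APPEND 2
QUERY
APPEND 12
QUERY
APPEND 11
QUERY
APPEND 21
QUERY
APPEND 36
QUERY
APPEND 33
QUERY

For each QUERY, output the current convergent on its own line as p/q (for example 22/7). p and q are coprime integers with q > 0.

APPEND 28: p_0 = 28·1 + 0 = 28, q_0 = 28·0 + 1 = 1 → 28/1
APPEND 24: p_1 = 24·28 + 1 = 673, q_1 = 24·1 + 0 = 24 → 673/24
APPEND 6: p_2 = 6·673 + 28 = 4066, q_2 = 6·24 + 1 = 145 → 4066/145
APPEND 34: p_3 = 34·4066 + 673 = 138917, q_3 = 34·145 + 24 = 4954 → 138917/4954
APPEND 47: p_4 = 47·138917 + 4066 = 6533165, q_4 = 47·4954 + 145 = 232983 → 6533165/232983
APPEND 30: p_5 = 30·6533165 + 138917 = 196133867, q_5 = 30·232983 + 4954 = 6994444 → 196133867/6994444
APPEND 33: p_6 = 33·196133867 + 6533165 = 6478950776, q_6 = 33·6994444 + 232983 = 231049635 → 6478950776/231049635
APPEND 7: p_7 = 7·6478950776 + 196133867 = 45548789299, q_7 = 7·231049635 + 6994444 = 1624341889 → 45548789299/1624341889
APPEND 12: p_8 = 12·45548789299 + 6478950776 = 553064422364, q_8 = 12·1624341889 + 231049635 = 19723152303 → 553064422364/19723152303
APPEND 13: p_9 = 13·553064422364 + 45548789299 = 7235386280031, q_9 = 13·19723152303 + 1624341889 = 258025321828 → 7235386280031/258025321828
APPEND 10: p_10 = 10·7235386280031 + 553064422364 = 72906927222674, q_10 = 10·258025321828 + 19723152303 = 2599976370583 → 72906927222674/2599976370583
APPEND 28: p_11 = 28·72906927222674 + 7235386280031 = 2048629348514903, q_11 = 28·2599976370583 + 258025321828 = 73057363698152 → 2048629348514903/73057363698152
APPEND 2: p_12 = 2·2048629348514903 + 72906927222674 = 4170165624252480, q_12 = 2·73057363698152 + 2599976370583 = 148714703766887 → 4170165624252480/148714703766887
APPEND 12: p_13 = 12·4170165624252480 + 2048629348514903 = 52090616839544663, q_13 = 12·148714703766887 + 73057363698152 = 1857633808900796 → 52090616839544663/1857633808900796
APPEND 11: p_14 = 11·52090616839544663 + 4170165624252480 = 577166950859243773, q_14 = 11·1857633808900796 + 148714703766887 = 20582686601675643 → 577166950859243773/20582686601675643
APPEND 21: p_15 = 21·577166950859243773 + 52090616839544663 = 12172596584883663896, q_15 = 21·20582686601675643 + 1857633808900796 = 434094052444089299 → 12172596584883663896/434094052444089299
APPEND 36: p_16 = 36·12172596584883663896 + 577166950859243773 = 438790644006671144029, q_16 = 36·434094052444089299 + 20582686601675643 = 15647968574588890407 → 438790644006671144029/15647968574588890407
APPEND 33: p_17 = 33·438790644006671144029 + 12172596584883663896 = 14492263848805031416853, q_17 = 33·15647968574588890407 + 434094052444089299 = 516817057013877472730 → 14492263848805031416853/516817057013877472730

673/24
138917/4954
6533165/232983
196133867/6994444
6478950776/231049635
45548789299/1624341889
553064422364/19723152303
72906927222674/2599976370583
4170165624252480/148714703766887
52090616839544663/1857633808900796
577166950859243773/20582686601675643
12172596584883663896/434094052444089299
438790644006671144029/15647968574588890407
14492263848805031416853/516817057013877472730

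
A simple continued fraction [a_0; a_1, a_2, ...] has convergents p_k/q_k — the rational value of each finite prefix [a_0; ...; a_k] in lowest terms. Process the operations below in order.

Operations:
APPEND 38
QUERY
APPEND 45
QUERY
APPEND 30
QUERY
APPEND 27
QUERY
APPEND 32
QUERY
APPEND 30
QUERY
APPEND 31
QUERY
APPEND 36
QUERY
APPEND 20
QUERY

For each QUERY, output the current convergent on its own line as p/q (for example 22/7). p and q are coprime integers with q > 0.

APPEND 38: p_0 = 38·1 + 0 = 38, q_0 = 38·0 + 1 = 1 → 38/1
APPEND 45: p_1 = 45·38 + 1 = 1711, q_1 = 45·1 + 0 = 45 → 1711/45
APPEND 30: p_2 = 30·1711 + 38 = 51368, q_2 = 30·45 + 1 = 1351 → 51368/1351
APPEND 27: p_3 = 27·51368 + 1711 = 1388647, q_3 = 27·1351 + 45 = 36522 → 1388647/36522
APPEND 32: p_4 = 32·1388647 + 51368 = 44488072, q_4 = 32·36522 + 1351 = 1170055 → 44488072/1170055
APPEND 30: p_5 = 30·44488072 + 1388647 = 1336030807, q_5 = 30·1170055 + 36522 = 35138172 → 1336030807/35138172
APPEND 31: p_6 = 31·1336030807 + 44488072 = 41461443089, q_6 = 31·35138172 + 1170055 = 1090453387 → 41461443089/1090453387
APPEND 36: p_7 = 36·41461443089 + 1336030807 = 1493947982011, q_7 = 36·1090453387 + 35138172 = 39291460104 → 1493947982011/39291460104
APPEND 20: p_8 = 20·1493947982011 + 41461443089 = 29920421083309, q_8 = 20·39291460104 + 1090453387 = 786919655467 → 29920421083309/786919655467

38/1
1711/45
51368/1351
1388647/36522
44488072/1170055
1336030807/35138172
41461443089/1090453387
1493947982011/39291460104
29920421083309/786919655467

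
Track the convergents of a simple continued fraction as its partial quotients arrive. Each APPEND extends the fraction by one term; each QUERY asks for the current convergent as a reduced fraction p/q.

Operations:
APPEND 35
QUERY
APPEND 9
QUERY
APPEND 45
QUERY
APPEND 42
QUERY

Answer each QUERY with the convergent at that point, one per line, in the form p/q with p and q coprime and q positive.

APPEND 35: p_0 = 35·1 + 0 = 35, q_0 = 35·0 + 1 = 1 → 35/1
APPEND 9: p_1 = 9·35 + 1 = 316, q_1 = 9·1 + 0 = 9 → 316/9
APPEND 45: p_2 = 45·316 + 35 = 14255, q_2 = 45·9 + 1 = 406 → 14255/406
APPEND 42: p_3 = 42·14255 + 316 = 599026, q_3 = 42·406 + 9 = 17061 → 599026/17061

35/1
316/9
14255/406
599026/17061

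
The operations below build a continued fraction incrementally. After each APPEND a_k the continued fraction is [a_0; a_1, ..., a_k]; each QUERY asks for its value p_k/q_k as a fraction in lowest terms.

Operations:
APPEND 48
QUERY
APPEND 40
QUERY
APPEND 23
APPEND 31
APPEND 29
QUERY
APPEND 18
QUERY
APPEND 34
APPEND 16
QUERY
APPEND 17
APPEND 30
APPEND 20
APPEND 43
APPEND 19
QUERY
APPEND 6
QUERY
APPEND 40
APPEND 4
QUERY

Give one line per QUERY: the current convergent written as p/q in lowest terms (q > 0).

APPEND 48: p_0 = 48·1 + 0 = 48, q_0 = 48·0 + 1 = 1 → 48/1
APPEND 40: p_1 = 40·48 + 1 = 1921, q_1 = 40·1 + 0 = 40 → 1921/40
APPEND 23: p_2 = 23·1921 + 48 = 44231, q_2 = 23·40 + 1 = 921 → 44231/921
APPEND 31: p_3 = 31·44231 + 1921 = 1373082, q_3 = 31·921 + 40 = 28591 → 1373082/28591
APPEND 29: p_4 = 29·1373082 + 44231 = 39863609, q_4 = 29·28591 + 921 = 830060 → 39863609/830060
APPEND 18: p_5 = 18·39863609 + 1373082 = 718918044, q_5 = 18·830060 + 28591 = 14969671 → 718918044/14969671
APPEND 34: p_6 = 34·718918044 + 39863609 = 24483077105, q_6 = 34·14969671 + 830060 = 509798874 → 24483077105/509798874
APPEND 16: p_7 = 16·24483077105 + 718918044 = 392448151724, q_7 = 16·509798874 + 14969671 = 8171751655 → 392448151724/8171751655
APPEND 17: p_8 = 17·392448151724 + 24483077105 = 6696101656413, q_8 = 17·8171751655 + 509798874 = 139429577009 → 6696101656413/139429577009
APPEND 30: p_9 = 30·6696101656413 + 392448151724 = 201275497844114, q_9 = 30·139429577009 + 8171751655 = 4191059061925 → 201275497844114/4191059061925
APPEND 20: p_10 = 20·201275497844114 + 6696101656413 = 4032206058538693, q_10 = 20·4191059061925 + 139429577009 = 83960610815509 → 4032206058538693/83960610815509
APPEND 43: p_11 = 43·4032206058538693 + 201275497844114 = 173586136015007913, q_11 = 43·83960610815509 + 4191059061925 = 3614497324128812 → 173586136015007913/3614497324128812
APPEND 19: p_12 = 19·173586136015007913 + 4032206058538693 = 3302168790343689040, q_12 = 19·3614497324128812 + 83960610815509 = 68759409769262937 → 3302168790343689040/68759409769262937
APPEND 6: p_13 = 6·3302168790343689040 + 173586136015007913 = 19986598878077142153, q_13 = 6·68759409769262937 + 3614497324128812 = 416170955939706434 → 19986598878077142153/416170955939706434
APPEND 40: p_14 = 40·19986598878077142153 + 3302168790343689040 = 802766123913429375160, q_14 = 40·416170955939706434 + 68759409769262937 = 16715597647357520297 → 802766123913429375160/16715597647357520297
APPEND 4: p_15 = 4·802766123913429375160 + 19986598878077142153 = 3231051094531794642793, q_15 = 4·16715597647357520297 + 416170955939706434 = 67278561545369787622 → 3231051094531794642793/67278561545369787622

48/1
1921/40
39863609/830060
718918044/14969671
392448151724/8171751655
3302168790343689040/68759409769262937
19986598878077142153/416170955939706434
3231051094531794642793/67278561545369787622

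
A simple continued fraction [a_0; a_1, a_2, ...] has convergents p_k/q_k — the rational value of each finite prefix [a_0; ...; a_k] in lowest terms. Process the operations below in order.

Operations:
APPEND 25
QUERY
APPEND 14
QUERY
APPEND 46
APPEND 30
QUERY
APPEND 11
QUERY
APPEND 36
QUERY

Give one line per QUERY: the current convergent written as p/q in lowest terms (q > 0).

25/1
351/14
485481/19364
5356462/213649
193318113/7710728

APPEND 25: p_0 = 25·1 + 0 = 25, q_0 = 25·0 + 1 = 1 → 25/1
APPEND 14: p_1 = 14·25 + 1 = 351, q_1 = 14·1 + 0 = 14 → 351/14
APPEND 46: p_2 = 46·351 + 25 = 16171, q_2 = 46·14 + 1 = 645 → 16171/645
APPEND 30: p_3 = 30·16171 + 351 = 485481, q_3 = 30·645 + 14 = 19364 → 485481/19364
APPEND 11: p_4 = 11·485481 + 16171 = 5356462, q_4 = 11·19364 + 645 = 213649 → 5356462/213649
APPEND 36: p_5 = 36·5356462 + 485481 = 193318113, q_5 = 36·213649 + 19364 = 7710728 → 193318113/7710728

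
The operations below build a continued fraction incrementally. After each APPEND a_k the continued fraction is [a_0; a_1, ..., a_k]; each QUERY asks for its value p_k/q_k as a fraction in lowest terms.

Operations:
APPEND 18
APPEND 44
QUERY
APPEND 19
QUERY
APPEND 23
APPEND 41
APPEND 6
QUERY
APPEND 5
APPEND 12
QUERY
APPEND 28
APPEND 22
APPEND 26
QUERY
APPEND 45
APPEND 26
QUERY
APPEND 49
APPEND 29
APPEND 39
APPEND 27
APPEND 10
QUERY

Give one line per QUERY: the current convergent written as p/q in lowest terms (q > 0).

793/44
15085/837
85984266/4770887
5416313262/300527291
87294677329899/4843595934661
102309209729676209/5676685996012177
1541637835152400657641923/85538671766259361125901

APPEND 18: p_0 = 18·1 + 0 = 18, q_0 = 18·0 + 1 = 1 → 18/1
APPEND 44: p_1 = 44·18 + 1 = 793, q_1 = 44·1 + 0 = 44 → 793/44
APPEND 19: p_2 = 19·793 + 18 = 15085, q_2 = 19·44 + 1 = 837 → 15085/837
APPEND 23: p_3 = 23·15085 + 793 = 347748, q_3 = 23·837 + 44 = 19295 → 347748/19295
APPEND 41: p_4 = 41·347748 + 15085 = 14272753, q_4 = 41·19295 + 837 = 791932 → 14272753/791932
APPEND 6: p_5 = 6·14272753 + 347748 = 85984266, q_5 = 6·791932 + 19295 = 4770887 → 85984266/4770887
APPEND 5: p_6 = 5·85984266 + 14272753 = 444194083, q_6 = 5·4770887 + 791932 = 24646367 → 444194083/24646367
APPEND 12: p_7 = 12·444194083 + 85984266 = 5416313262, q_7 = 12·24646367 + 4770887 = 300527291 → 5416313262/300527291
APPEND 28: p_8 = 28·5416313262 + 444194083 = 152100965419, q_8 = 28·300527291 + 24646367 = 8439410515 → 152100965419/8439410515
APPEND 22: p_9 = 22·152100965419 + 5416313262 = 3351637552480, q_9 = 22·8439410515 + 300527291 = 185967558621 → 3351637552480/185967558621
APPEND 26: p_10 = 26·3351637552480 + 152100965419 = 87294677329899, q_10 = 26·185967558621 + 8439410515 = 4843595934661 → 87294677329899/4843595934661
APPEND 45: p_11 = 45·87294677329899 + 3351637552480 = 3931612117397935, q_11 = 45·4843595934661 + 185967558621 = 218147784618366 → 3931612117397935/218147784618366
APPEND 26: p_12 = 26·3931612117397935 + 87294677329899 = 102309209729676209, q_12 = 26·218147784618366 + 4843595934661 = 5676685996012177 → 102309209729676209/5676685996012177
APPEND 49: p_13 = 49·102309209729676209 + 3931612117397935 = 5017082888871532176, q_13 = 49·5676685996012177 + 218147784618366 = 278375761589215039 → 5017082888871532176/278375761589215039
APPEND 29: p_14 = 29·5017082888871532176 + 102309209729676209 = 145597712987004109313, q_14 = 29·278375761589215039 + 5676685996012177 = 8078573772083248308 → 145597712987004109313/8078573772083248308
APPEND 39: p_15 = 39·145597712987004109313 + 5017082888871532176 = 5683327889382031795383, q_15 = 39·8078573772083248308 + 278375761589215039 = 315342752872835899051 → 5683327889382031795383/315342752872835899051
APPEND 27: p_16 = 27·5683327889382031795383 + 145597712987004109313 = 153595450726301862584654, q_16 = 27·315342752872835899051 + 8078573772083248308 = 8522332901338652522685 → 153595450726301862584654/8522332901338652522685
APPEND 10: p_17 = 10·153595450726301862584654 + 5683327889382031795383 = 1541637835152400657641923, q_17 = 10·8522332901338652522685 + 315342752872835899051 = 85538671766259361125901 → 1541637835152400657641923/85538671766259361125901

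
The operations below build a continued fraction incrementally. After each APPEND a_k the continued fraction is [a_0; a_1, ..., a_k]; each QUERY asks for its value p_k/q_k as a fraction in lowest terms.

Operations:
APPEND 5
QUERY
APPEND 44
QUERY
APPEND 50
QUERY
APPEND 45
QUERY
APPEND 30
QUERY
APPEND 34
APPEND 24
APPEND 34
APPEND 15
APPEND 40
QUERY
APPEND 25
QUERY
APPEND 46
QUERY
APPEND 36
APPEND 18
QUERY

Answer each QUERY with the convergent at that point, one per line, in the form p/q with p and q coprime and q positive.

APPEND 5: p_0 = 5·1 + 0 = 5, q_0 = 5·0 + 1 = 1 → 5/1
APPEND 44: p_1 = 44·5 + 1 = 221, q_1 = 44·1 + 0 = 44 → 221/44
APPEND 50: p_2 = 50·221 + 5 = 11055, q_2 = 50·44 + 1 = 2201 → 11055/2201
APPEND 45: p_3 = 45·11055 + 221 = 497696, q_3 = 45·2201 + 44 = 99089 → 497696/99089
APPEND 30: p_4 = 30·497696 + 11055 = 14941935, q_4 = 30·99089 + 2201 = 2974871 → 14941935/2974871
APPEND 34: p_5 = 34·14941935 + 497696 = 508523486, q_5 = 34·2974871 + 99089 = 101244703 → 508523486/101244703
APPEND 24: p_6 = 24·508523486 + 14941935 = 12219505599, q_6 = 24·101244703 + 2974871 = 2432847743 → 12219505599/2432847743
APPEND 34: p_7 = 34·12219505599 + 508523486 = 415971713852, q_7 = 34·2432847743 + 101244703 = 82818067965 → 415971713852/82818067965
APPEND 15: p_8 = 15·415971713852 + 12219505599 = 6251795213379, q_8 = 15·82818067965 + 2432847743 = 1244703867218 → 6251795213379/1244703867218
APPEND 40: p_9 = 40·6251795213379 + 415971713852 = 250487780249012, q_9 = 40·1244703867218 + 82818067965 = 49870972756685 → 250487780249012/49870972756685
APPEND 25: p_10 = 25·250487780249012 + 6251795213379 = 6268446301438679, q_10 = 25·49870972756685 + 1244703867218 = 1248019022784343 → 6268446301438679/1248019022784343
APPEND 46: p_11 = 46·6268446301438679 + 250487780249012 = 288599017646428246, q_11 = 46·1248019022784343 + 49870972756685 = 57458746020836463 → 288599017646428246/57458746020836463
APPEND 36: p_12 = 36·288599017646428246 + 6268446301438679 = 10395833081572855535, q_12 = 36·57458746020836463 + 1248019022784343 = 2069762875772897011 → 10395833081572855535/2069762875772897011
APPEND 18: p_13 = 18·10395833081572855535 + 288599017646428246 = 187413594485957827876, q_13 = 18·2069762875772897011 + 57458746020836463 = 37313190509932982661 → 187413594485957827876/37313190509932982661

5/1
221/44
11055/2201
497696/99089
14941935/2974871
250487780249012/49870972756685
6268446301438679/1248019022784343
288599017646428246/57458746020836463
187413594485957827876/37313190509932982661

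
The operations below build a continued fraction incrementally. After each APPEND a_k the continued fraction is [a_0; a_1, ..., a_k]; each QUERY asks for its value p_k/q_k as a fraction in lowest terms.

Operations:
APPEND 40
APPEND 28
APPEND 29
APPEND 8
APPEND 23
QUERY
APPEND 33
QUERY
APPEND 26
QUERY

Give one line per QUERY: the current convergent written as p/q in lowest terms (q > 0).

APPEND 40: p_0 = 40·1 + 0 = 40, q_0 = 40·0 + 1 = 1 → 40/1
APPEND 28: p_1 = 28·40 + 1 = 1121, q_1 = 28·1 + 0 = 28 → 1121/28
APPEND 29: p_2 = 29·1121 + 40 = 32549, q_2 = 29·28 + 1 = 813 → 32549/813
APPEND 8: p_3 = 8·32549 + 1121 = 261513, q_3 = 8·813 + 28 = 6532 → 261513/6532
APPEND 23: p_4 = 23·261513 + 32549 = 6047348, q_4 = 23·6532 + 813 = 151049 → 6047348/151049
APPEND 33: p_5 = 33·6047348 + 261513 = 199823997, q_5 = 33·151049 + 6532 = 4991149 → 199823997/4991149
APPEND 26: p_6 = 26·199823997 + 6047348 = 5201471270, q_6 = 26·4991149 + 151049 = 129920923 → 5201471270/129920923

6047348/151049
199823997/4991149
5201471270/129920923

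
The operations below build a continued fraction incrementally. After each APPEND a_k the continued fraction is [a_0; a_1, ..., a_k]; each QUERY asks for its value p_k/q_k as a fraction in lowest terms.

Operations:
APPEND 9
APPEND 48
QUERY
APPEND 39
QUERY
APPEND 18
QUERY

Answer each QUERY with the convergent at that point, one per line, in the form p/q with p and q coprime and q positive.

APPEND 9: p_0 = 9·1 + 0 = 9, q_0 = 9·0 + 1 = 1 → 9/1
APPEND 48: p_1 = 48·9 + 1 = 433, q_1 = 48·1 + 0 = 48 → 433/48
APPEND 39: p_2 = 39·433 + 9 = 16896, q_2 = 39·48 + 1 = 1873 → 16896/1873
APPEND 18: p_3 = 18·16896 + 433 = 304561, q_3 = 18·1873 + 48 = 33762 → 304561/33762

433/48
16896/1873
304561/33762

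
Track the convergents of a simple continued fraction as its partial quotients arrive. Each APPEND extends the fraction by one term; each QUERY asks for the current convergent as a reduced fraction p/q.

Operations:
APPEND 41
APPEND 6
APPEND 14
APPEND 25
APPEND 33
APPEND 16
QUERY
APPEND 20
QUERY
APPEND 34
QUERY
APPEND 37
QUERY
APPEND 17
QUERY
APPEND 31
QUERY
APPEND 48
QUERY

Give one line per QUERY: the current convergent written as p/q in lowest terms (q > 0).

46460922/1128659
932116765/22643588
31738430932/771010651
1175254061249/28550037675
20011057472165/486121651126
621518035698364/15098321222581
29852876770993637/725205540335014

APPEND 41: p_0 = 41·1 + 0 = 41, q_0 = 41·0 + 1 = 1 → 41/1
APPEND 6: p_1 = 6·41 + 1 = 247, q_1 = 6·1 + 0 = 6 → 247/6
APPEND 14: p_2 = 14·247 + 41 = 3499, q_2 = 14·6 + 1 = 85 → 3499/85
APPEND 25: p_3 = 25·3499 + 247 = 87722, q_3 = 25·85 + 6 = 2131 → 87722/2131
APPEND 33: p_4 = 33·87722 + 3499 = 2898325, q_4 = 33·2131 + 85 = 70408 → 2898325/70408
APPEND 16: p_5 = 16·2898325 + 87722 = 46460922, q_5 = 16·70408 + 2131 = 1128659 → 46460922/1128659
APPEND 20: p_6 = 20·46460922 + 2898325 = 932116765, q_6 = 20·1128659 + 70408 = 22643588 → 932116765/22643588
APPEND 34: p_7 = 34·932116765 + 46460922 = 31738430932, q_7 = 34·22643588 + 1128659 = 771010651 → 31738430932/771010651
APPEND 37: p_8 = 37·31738430932 + 932116765 = 1175254061249, q_8 = 37·771010651 + 22643588 = 28550037675 → 1175254061249/28550037675
APPEND 17: p_9 = 17·1175254061249 + 31738430932 = 20011057472165, q_9 = 17·28550037675 + 771010651 = 486121651126 → 20011057472165/486121651126
APPEND 31: p_10 = 31·20011057472165 + 1175254061249 = 621518035698364, q_10 = 31·486121651126 + 28550037675 = 15098321222581 → 621518035698364/15098321222581
APPEND 48: p_11 = 48·621518035698364 + 20011057472165 = 29852876770993637, q_11 = 48·15098321222581 + 486121651126 = 725205540335014 → 29852876770993637/725205540335014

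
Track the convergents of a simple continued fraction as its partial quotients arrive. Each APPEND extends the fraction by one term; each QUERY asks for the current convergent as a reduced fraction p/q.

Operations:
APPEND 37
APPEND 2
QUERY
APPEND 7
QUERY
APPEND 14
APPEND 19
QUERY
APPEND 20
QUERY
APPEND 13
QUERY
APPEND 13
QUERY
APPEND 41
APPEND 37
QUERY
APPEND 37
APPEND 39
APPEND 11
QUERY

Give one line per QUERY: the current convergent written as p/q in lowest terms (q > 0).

75/2
562/15
151479/4043
3037523/81072
39639278/1057979
518348137/13834799
788319125252/21040370105
12559984315681942/335228094879045

APPEND 37: p_0 = 37·1 + 0 = 37, q_0 = 37·0 + 1 = 1 → 37/1
APPEND 2: p_1 = 2·37 + 1 = 75, q_1 = 2·1 + 0 = 2 → 75/2
APPEND 7: p_2 = 7·75 + 37 = 562, q_2 = 7·2 + 1 = 15 → 562/15
APPEND 14: p_3 = 14·562 + 75 = 7943, q_3 = 14·15 + 2 = 212 → 7943/212
APPEND 19: p_4 = 19·7943 + 562 = 151479, q_4 = 19·212 + 15 = 4043 → 151479/4043
APPEND 20: p_5 = 20·151479 + 7943 = 3037523, q_5 = 20·4043 + 212 = 81072 → 3037523/81072
APPEND 13: p_6 = 13·3037523 + 151479 = 39639278, q_6 = 13·81072 + 4043 = 1057979 → 39639278/1057979
APPEND 13: p_7 = 13·39639278 + 3037523 = 518348137, q_7 = 13·1057979 + 81072 = 13834799 → 518348137/13834799
APPEND 41: p_8 = 41·518348137 + 39639278 = 21291912895, q_8 = 41·13834799 + 1057979 = 568284738 → 21291912895/568284738
APPEND 37: p_9 = 37·21291912895 + 518348137 = 788319125252, q_9 = 37·568284738 + 13834799 = 21040370105 → 788319125252/21040370105
APPEND 37: p_10 = 37·788319125252 + 21291912895 = 29189099547219, q_10 = 37·21040370105 + 568284738 = 779061978623 → 29189099547219/779061978623
APPEND 39: p_11 = 39·29189099547219 + 788319125252 = 1139163201466793, q_11 = 39·779061978623 + 21040370105 = 30404457536402 → 1139163201466793/30404457536402
APPEND 11: p_12 = 11·1139163201466793 + 29189099547219 = 12559984315681942, q_12 = 11·30404457536402 + 779061978623 = 335228094879045 → 12559984315681942/335228094879045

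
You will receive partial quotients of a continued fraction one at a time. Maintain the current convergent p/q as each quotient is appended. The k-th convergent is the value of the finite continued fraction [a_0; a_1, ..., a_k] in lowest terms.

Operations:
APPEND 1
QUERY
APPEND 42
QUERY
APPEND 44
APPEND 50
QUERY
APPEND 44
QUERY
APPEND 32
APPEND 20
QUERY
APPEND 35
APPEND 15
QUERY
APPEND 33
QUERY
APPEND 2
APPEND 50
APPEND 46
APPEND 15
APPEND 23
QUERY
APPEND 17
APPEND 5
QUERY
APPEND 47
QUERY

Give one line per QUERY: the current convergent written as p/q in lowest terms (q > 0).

APPEND 1: p_0 = 1·1 + 0 = 1, q_0 = 1·0 + 1 = 1 → 1/1
APPEND 42: p_1 = 42·1 + 1 = 43, q_1 = 42·1 + 0 = 42 → 43/42
APPEND 44: p_2 = 44·43 + 1 = 1893, q_2 = 44·42 + 1 = 1849 → 1893/1849
APPEND 50: p_3 = 50·1893 + 43 = 94693, q_3 = 50·1849 + 42 = 92492 → 94693/92492
APPEND 44: p_4 = 44·94693 + 1893 = 4168385, q_4 = 44·92492 + 1849 = 4071497 → 4168385/4071497
APPEND 32: p_5 = 32·4168385 + 94693 = 133483013, q_5 = 32·4071497 + 92492 = 130380396 → 133483013/130380396
APPEND 20: p_6 = 20·133483013 + 4168385 = 2673828645, q_6 = 20·130380396 + 4071497 = 2611679417 → 2673828645/2611679417
APPEND 35: p_7 = 35·2673828645 + 133483013 = 93717485588, q_7 = 35·2611679417 + 130380396 = 91539159991 → 93717485588/91539159991
APPEND 15: p_8 = 15·93717485588 + 2673828645 = 1408436112465, q_8 = 15·91539159991 + 2611679417 = 1375699079282 → 1408436112465/1375699079282
APPEND 33: p_9 = 33·1408436112465 + 93717485588 = 46572109196933, q_9 = 33·1375699079282 + 91539159991 = 45489608776297 → 46572109196933/45489608776297
APPEND 2: p_10 = 2·46572109196933 + 1408436112465 = 94552654506331, q_10 = 2·45489608776297 + 1375699079282 = 92354916631876 → 94552654506331/92354916631876
APPEND 50: p_11 = 50·94552654506331 + 46572109196933 = 4774204834513483, q_11 = 50·92354916631876 + 45489608776297 = 4663235440370097 → 4774204834513483/4663235440370097
APPEND 46: p_12 = 46·4774204834513483 + 94552654506331 = 219707975042126549, q_12 = 46·4663235440370097 + 92354916631876 = 214601185173656338 → 219707975042126549/214601185173656338
APPEND 15: p_13 = 15·219707975042126549 + 4774204834513483 = 3300393830466411718, q_13 = 15·214601185173656338 + 4663235440370097 = 3223681013045215167 → 3300393830466411718/3223681013045215167
APPEND 23: p_14 = 23·3300393830466411718 + 219707975042126549 = 76128766075769596063, q_14 = 23·3223681013045215167 + 214601185173656338 = 74359264485213605179 → 76128766075769596063/74359264485213605179
APPEND 17: p_15 = 17·76128766075769596063 + 3300393830466411718 = 1297489417118549544789, q_15 = 17·74359264485213605179 + 3223681013045215167 = 1267331177261676503210 → 1297489417118549544789/1267331177261676503210
APPEND 5: p_16 = 5·1297489417118549544789 + 76128766075769596063 = 6563575851668517320008, q_16 = 5·1267331177261676503210 + 74359264485213605179 = 6411015150793596121229 → 6563575851668517320008/6411015150793596121229
APPEND 47: p_17 = 47·6563575851668517320008 + 1297489417118549544789 = 309785554445538863585165, q_17 = 47·6411015150793596121229 + 1267331177261676503210 = 302585043264560694200973 → 309785554445538863585165/302585043264560694200973

1/1
43/42
94693/92492
4168385/4071497
2673828645/2611679417
1408436112465/1375699079282
46572109196933/45489608776297
76128766075769596063/74359264485213605179
6563575851668517320008/6411015150793596121229
309785554445538863585165/302585043264560694200973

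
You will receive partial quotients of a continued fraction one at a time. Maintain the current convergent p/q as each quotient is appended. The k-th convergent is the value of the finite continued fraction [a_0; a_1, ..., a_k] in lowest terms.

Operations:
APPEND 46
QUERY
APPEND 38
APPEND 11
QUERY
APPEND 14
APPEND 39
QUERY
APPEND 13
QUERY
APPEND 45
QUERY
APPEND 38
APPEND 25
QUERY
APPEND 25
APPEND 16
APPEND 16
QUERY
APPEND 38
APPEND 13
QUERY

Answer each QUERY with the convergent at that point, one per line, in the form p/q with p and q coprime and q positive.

46/1
19285/419
10617106/230675
138294117/3004679
6233852371/135441230
5931850957746/128879726705
38267967362685241/831437810961588
18973615884706240913/412234637593754377

APPEND 46: p_0 = 46·1 + 0 = 46, q_0 = 46·0 + 1 = 1 → 46/1
APPEND 38: p_1 = 38·46 + 1 = 1749, q_1 = 38·1 + 0 = 38 → 1749/38
APPEND 11: p_2 = 11·1749 + 46 = 19285, q_2 = 11·38 + 1 = 419 → 19285/419
APPEND 14: p_3 = 14·19285 + 1749 = 271739, q_3 = 14·419 + 38 = 5904 → 271739/5904
APPEND 39: p_4 = 39·271739 + 19285 = 10617106, q_4 = 39·5904 + 419 = 230675 → 10617106/230675
APPEND 13: p_5 = 13·10617106 + 271739 = 138294117, q_5 = 13·230675 + 5904 = 3004679 → 138294117/3004679
APPEND 45: p_6 = 45·138294117 + 10617106 = 6233852371, q_6 = 45·3004679 + 230675 = 135441230 → 6233852371/135441230
APPEND 38: p_7 = 38·6233852371 + 138294117 = 237024684215, q_7 = 38·135441230 + 3004679 = 5149771419 → 237024684215/5149771419
APPEND 25: p_8 = 25·237024684215 + 6233852371 = 5931850957746, q_8 = 25·5149771419 + 135441230 = 128879726705 → 5931850957746/128879726705
APPEND 25: p_9 = 25·5931850957746 + 237024684215 = 148533298627865, q_9 = 25·128879726705 + 5149771419 = 3227142939044 → 148533298627865/3227142939044
APPEND 16: p_10 = 16·148533298627865 + 5931850957746 = 2382464629003586, q_10 = 16·3227142939044 + 128879726705 = 51763166751409 → 2382464629003586/51763166751409
APPEND 16: p_11 = 16·2382464629003586 + 148533298627865 = 38267967362685241, q_11 = 16·51763166751409 + 3227142939044 = 831437810961588 → 38267967362685241/831437810961588
APPEND 38: p_12 = 38·38267967362685241 + 2382464629003586 = 1456565224411042744, q_12 = 38·831437810961588 + 51763166751409 = 31646399983291753 → 1456565224411042744/31646399983291753
APPEND 13: p_13 = 13·1456565224411042744 + 38267967362685241 = 18973615884706240913, q_13 = 13·31646399983291753 + 831437810961588 = 412234637593754377 → 18973615884706240913/412234637593754377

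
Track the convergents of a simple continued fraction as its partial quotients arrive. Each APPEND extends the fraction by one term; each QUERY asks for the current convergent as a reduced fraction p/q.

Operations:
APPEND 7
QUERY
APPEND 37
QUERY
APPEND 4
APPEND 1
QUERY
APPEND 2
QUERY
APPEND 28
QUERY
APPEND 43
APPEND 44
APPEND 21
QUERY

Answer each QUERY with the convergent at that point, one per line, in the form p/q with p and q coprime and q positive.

7/1
260/37
1307/186
3661/521
103815/14774
4134808165/588428029

APPEND 7: p_0 = 7·1 + 0 = 7, q_0 = 7·0 + 1 = 1 → 7/1
APPEND 37: p_1 = 37·7 + 1 = 260, q_1 = 37·1 + 0 = 37 → 260/37
APPEND 4: p_2 = 4·260 + 7 = 1047, q_2 = 4·37 + 1 = 149 → 1047/149
APPEND 1: p_3 = 1·1047 + 260 = 1307, q_3 = 1·149 + 37 = 186 → 1307/186
APPEND 2: p_4 = 2·1307 + 1047 = 3661, q_4 = 2·186 + 149 = 521 → 3661/521
APPEND 28: p_5 = 28·3661 + 1307 = 103815, q_5 = 28·521 + 186 = 14774 → 103815/14774
APPEND 43: p_6 = 43·103815 + 3661 = 4467706, q_6 = 43·14774 + 521 = 635803 → 4467706/635803
APPEND 44: p_7 = 44·4467706 + 103815 = 196682879, q_7 = 44·635803 + 14774 = 27990106 → 196682879/27990106
APPEND 21: p_8 = 21·196682879 + 4467706 = 4134808165, q_8 = 21·27990106 + 635803 = 588428029 → 4134808165/588428029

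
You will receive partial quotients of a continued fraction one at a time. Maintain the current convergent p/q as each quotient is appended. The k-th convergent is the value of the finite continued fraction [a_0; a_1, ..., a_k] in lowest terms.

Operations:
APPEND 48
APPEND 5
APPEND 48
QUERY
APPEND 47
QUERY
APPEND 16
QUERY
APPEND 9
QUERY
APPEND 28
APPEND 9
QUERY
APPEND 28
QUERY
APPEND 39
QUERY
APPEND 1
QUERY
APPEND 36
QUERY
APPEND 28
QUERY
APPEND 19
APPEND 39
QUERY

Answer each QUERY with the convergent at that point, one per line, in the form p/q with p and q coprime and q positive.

APPEND 48: p_0 = 48·1 + 0 = 48, q_0 = 48·0 + 1 = 1 → 48/1
APPEND 5: p_1 = 5·48 + 1 = 241, q_1 = 5·1 + 0 = 5 → 241/5
APPEND 48: p_2 = 48·241 + 48 = 11616, q_2 = 48·5 + 1 = 241 → 11616/241
APPEND 47: p_3 = 47·11616 + 241 = 546193, q_3 = 47·241 + 5 = 11332 → 546193/11332
APPEND 16: p_4 = 16·546193 + 11616 = 8750704, q_4 = 16·11332 + 241 = 181553 → 8750704/181553
APPEND 9: p_5 = 9·8750704 + 546193 = 79302529, q_5 = 9·181553 + 11332 = 1645309 → 79302529/1645309
APPEND 28: p_6 = 28·79302529 + 8750704 = 2229221516, q_6 = 28·1645309 + 181553 = 46250205 → 2229221516/46250205
APPEND 9: p_7 = 9·2229221516 + 79302529 = 20142296173, q_7 = 9·46250205 + 1645309 = 417897154 → 20142296173/417897154
APPEND 28: p_8 = 28·20142296173 + 2229221516 = 566213514360, q_8 = 28·417897154 + 46250205 = 11747370517 → 566213514360/11747370517
APPEND 39: p_9 = 39·566213514360 + 20142296173 = 22102469356213, q_9 = 39·11747370517 + 417897154 = 458565347317 → 22102469356213/458565347317
APPEND 1: p_10 = 1·22102469356213 + 566213514360 = 22668682870573, q_10 = 1·458565347317 + 11747370517 = 470312717834 → 22668682870573/470312717834
APPEND 36: p_11 = 36·22668682870573 + 22102469356213 = 838175052696841, q_11 = 36·470312717834 + 458565347317 = 17389823189341 → 838175052696841/17389823189341
APPEND 28: p_12 = 28·838175052696841 + 22668682870573 = 23491570158382121, q_12 = 28·17389823189341 + 470312717834 = 487385362019382 → 23491570158382121/487385362019382
APPEND 19: p_13 = 19·23491570158382121 + 838175052696841 = 447178008061957140, q_13 = 19·487385362019382 + 17389823189341 = 9277711701557599 → 447178008061957140/9277711701557599
APPEND 39: p_14 = 39·447178008061957140 + 23491570158382121 = 17463433884574710581, q_14 = 39·9277711701557599 + 487385362019382 = 362318141722765743 → 17463433884574710581/362318141722765743

11616/241
546193/11332
8750704/181553
79302529/1645309
20142296173/417897154
566213514360/11747370517
22102469356213/458565347317
22668682870573/470312717834
838175052696841/17389823189341
23491570158382121/487385362019382
17463433884574710581/362318141722765743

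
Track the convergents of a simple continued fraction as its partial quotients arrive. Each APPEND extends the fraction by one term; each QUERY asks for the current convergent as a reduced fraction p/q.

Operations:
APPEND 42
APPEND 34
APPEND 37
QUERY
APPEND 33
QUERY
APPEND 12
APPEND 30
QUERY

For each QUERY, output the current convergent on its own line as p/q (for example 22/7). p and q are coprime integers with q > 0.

APPEND 42: p_0 = 42·1 + 0 = 42, q_0 = 42·0 + 1 = 1 → 42/1
APPEND 34: p_1 = 34·42 + 1 = 1429, q_1 = 34·1 + 0 = 34 → 1429/34
APPEND 37: p_2 = 37·1429 + 42 = 52915, q_2 = 37·34 + 1 = 1259 → 52915/1259
APPEND 33: p_3 = 33·52915 + 1429 = 1747624, q_3 = 33·1259 + 34 = 41581 → 1747624/41581
APPEND 12: p_4 = 12·1747624 + 52915 = 21024403, q_4 = 12·41581 + 1259 = 500231 → 21024403/500231
APPEND 30: p_5 = 30·21024403 + 1747624 = 632479714, q_5 = 30·500231 + 41581 = 15048511 → 632479714/15048511

52915/1259
1747624/41581
632479714/15048511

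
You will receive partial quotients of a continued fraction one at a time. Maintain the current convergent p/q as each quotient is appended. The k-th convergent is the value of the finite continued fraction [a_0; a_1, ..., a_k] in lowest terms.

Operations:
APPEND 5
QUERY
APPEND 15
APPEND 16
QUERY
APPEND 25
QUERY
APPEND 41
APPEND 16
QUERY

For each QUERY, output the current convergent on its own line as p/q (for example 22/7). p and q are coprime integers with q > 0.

5/1
1221/241
30601/6040
20124393/3972136

APPEND 5: p_0 = 5·1 + 0 = 5, q_0 = 5·0 + 1 = 1 → 5/1
APPEND 15: p_1 = 15·5 + 1 = 76, q_1 = 15·1 + 0 = 15 → 76/15
APPEND 16: p_2 = 16·76 + 5 = 1221, q_2 = 16·15 + 1 = 241 → 1221/241
APPEND 25: p_3 = 25·1221 + 76 = 30601, q_3 = 25·241 + 15 = 6040 → 30601/6040
APPEND 41: p_4 = 41·30601 + 1221 = 1255862, q_4 = 41·6040 + 241 = 247881 → 1255862/247881
APPEND 16: p_5 = 16·1255862 + 30601 = 20124393, q_5 = 16·247881 + 6040 = 3972136 → 20124393/3972136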